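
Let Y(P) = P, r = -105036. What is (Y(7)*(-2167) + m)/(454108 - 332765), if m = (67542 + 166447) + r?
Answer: 113784/121343 ≈ 0.93771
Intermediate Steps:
m = 128953 (m = (67542 + 166447) - 105036 = 233989 - 105036 = 128953)
(Y(7)*(-2167) + m)/(454108 - 332765) = (7*(-2167) + 128953)/(454108 - 332765) = (-15169 + 128953)/121343 = 113784*(1/121343) = 113784/121343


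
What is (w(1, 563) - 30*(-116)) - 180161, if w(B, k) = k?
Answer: -176118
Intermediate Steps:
(w(1, 563) - 30*(-116)) - 180161 = (563 - 30*(-116)) - 180161 = (563 + 3480) - 180161 = 4043 - 180161 = -176118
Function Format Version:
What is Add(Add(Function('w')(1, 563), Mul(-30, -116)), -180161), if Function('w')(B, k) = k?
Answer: -176118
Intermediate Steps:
Add(Add(Function('w')(1, 563), Mul(-30, -116)), -180161) = Add(Add(563, Mul(-30, -116)), -180161) = Add(Add(563, 3480), -180161) = Add(4043, -180161) = -176118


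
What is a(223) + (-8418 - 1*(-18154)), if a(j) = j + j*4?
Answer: 10851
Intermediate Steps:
a(j) = 5*j (a(j) = j + 4*j = 5*j)
a(223) + (-8418 - 1*(-18154)) = 5*223 + (-8418 - 1*(-18154)) = 1115 + (-8418 + 18154) = 1115 + 9736 = 10851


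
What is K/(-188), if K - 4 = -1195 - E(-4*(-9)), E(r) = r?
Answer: 1227/188 ≈ 6.5266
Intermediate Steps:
K = -1227 (K = 4 + (-1195 - (-4)*(-9)) = 4 + (-1195 - 1*36) = 4 + (-1195 - 36) = 4 - 1231 = -1227)
K/(-188) = -1227/(-188) = -1227*(-1/188) = 1227/188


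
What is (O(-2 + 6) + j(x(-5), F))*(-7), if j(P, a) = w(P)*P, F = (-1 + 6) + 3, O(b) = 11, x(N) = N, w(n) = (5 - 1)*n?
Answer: -777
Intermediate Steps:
w(n) = 4*n
F = 8 (F = 5 + 3 = 8)
j(P, a) = 4*P² (j(P, a) = (4*P)*P = 4*P²)
(O(-2 + 6) + j(x(-5), F))*(-7) = (11 + 4*(-5)²)*(-7) = (11 + 4*25)*(-7) = (11 + 100)*(-7) = 111*(-7) = -777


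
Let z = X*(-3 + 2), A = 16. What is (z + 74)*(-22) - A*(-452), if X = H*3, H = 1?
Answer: 5670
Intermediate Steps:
X = 3 (X = 1*3 = 3)
z = -3 (z = 3*(-3 + 2) = 3*(-1) = -3)
(z + 74)*(-22) - A*(-452) = (-3 + 74)*(-22) - 16*(-452) = 71*(-22) - 1*(-7232) = -1562 + 7232 = 5670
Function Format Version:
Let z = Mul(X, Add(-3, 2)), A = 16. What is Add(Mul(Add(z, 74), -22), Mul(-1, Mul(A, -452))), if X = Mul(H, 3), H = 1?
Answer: 5670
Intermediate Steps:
X = 3 (X = Mul(1, 3) = 3)
z = -3 (z = Mul(3, Add(-3, 2)) = Mul(3, -1) = -3)
Add(Mul(Add(z, 74), -22), Mul(-1, Mul(A, -452))) = Add(Mul(Add(-3, 74), -22), Mul(-1, Mul(16, -452))) = Add(Mul(71, -22), Mul(-1, -7232)) = Add(-1562, 7232) = 5670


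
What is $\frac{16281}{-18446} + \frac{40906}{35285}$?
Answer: $\frac{180076991}{650867110} \approx 0.27667$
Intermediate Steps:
$\frac{16281}{-18446} + \frac{40906}{35285} = 16281 \left(- \frac{1}{18446}\right) + 40906 \cdot \frac{1}{35285} = - \frac{16281}{18446} + \frac{40906}{35285} = \frac{180076991}{650867110}$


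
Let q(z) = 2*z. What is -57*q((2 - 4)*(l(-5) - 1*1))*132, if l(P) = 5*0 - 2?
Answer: -90288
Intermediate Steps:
l(P) = -2 (l(P) = 0 - 2 = -2)
-57*q((2 - 4)*(l(-5) - 1*1))*132 = -114*(2 - 4)*(-2 - 1*1)*132 = -114*(-2*(-2 - 1))*132 = -114*(-2*(-3))*132 = -114*6*132 = -57*12*132 = -684*132 = -90288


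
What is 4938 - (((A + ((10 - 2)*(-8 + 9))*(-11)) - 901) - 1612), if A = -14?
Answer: 7553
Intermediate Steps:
4938 - (((A + ((10 - 2)*(-8 + 9))*(-11)) - 901) - 1612) = 4938 - (((-14 + ((10 - 2)*(-8 + 9))*(-11)) - 901) - 1612) = 4938 - (((-14 + (8*1)*(-11)) - 901) - 1612) = 4938 - (((-14 + 8*(-11)) - 901) - 1612) = 4938 - (((-14 - 88) - 901) - 1612) = 4938 - ((-102 - 901) - 1612) = 4938 - (-1003 - 1612) = 4938 - 1*(-2615) = 4938 + 2615 = 7553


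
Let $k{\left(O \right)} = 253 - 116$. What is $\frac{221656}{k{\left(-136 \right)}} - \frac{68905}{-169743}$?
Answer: $\frac{274700689}{169743} \approx 1618.3$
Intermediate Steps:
$k{\left(O \right)} = 137$
$\frac{221656}{k{\left(-136 \right)}} - \frac{68905}{-169743} = \frac{221656}{137} - \frac{68905}{-169743} = 221656 \cdot \frac{1}{137} - - \frac{68905}{169743} = \frac{221656}{137} + \frac{68905}{169743} = \frac{274700689}{169743}$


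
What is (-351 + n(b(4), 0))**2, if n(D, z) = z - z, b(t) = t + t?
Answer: 123201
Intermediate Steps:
b(t) = 2*t
n(D, z) = 0
(-351 + n(b(4), 0))**2 = (-351 + 0)**2 = (-351)**2 = 123201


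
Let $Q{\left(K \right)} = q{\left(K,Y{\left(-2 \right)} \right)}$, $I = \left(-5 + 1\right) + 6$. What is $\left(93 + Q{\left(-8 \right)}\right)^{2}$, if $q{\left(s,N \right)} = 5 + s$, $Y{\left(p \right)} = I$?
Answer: $8100$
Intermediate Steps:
$I = 2$ ($I = -4 + 6 = 2$)
$Y{\left(p \right)} = 2$
$Q{\left(K \right)} = 5 + K$
$\left(93 + Q{\left(-8 \right)}\right)^{2} = \left(93 + \left(5 - 8\right)\right)^{2} = \left(93 - 3\right)^{2} = 90^{2} = 8100$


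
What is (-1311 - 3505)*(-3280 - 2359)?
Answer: 27157424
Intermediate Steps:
(-1311 - 3505)*(-3280 - 2359) = -4816*(-5639) = 27157424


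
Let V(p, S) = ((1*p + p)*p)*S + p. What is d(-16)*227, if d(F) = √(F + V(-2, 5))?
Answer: 227*√22 ≈ 1064.7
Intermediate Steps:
V(p, S) = p + 2*S*p² (V(p, S) = ((p + p)*p)*S + p = ((2*p)*p)*S + p = (2*p²)*S + p = 2*S*p² + p = p + 2*S*p²)
d(F) = √(38 + F) (d(F) = √(F - 2*(1 + 2*5*(-2))) = √(F - 2*(1 - 20)) = √(F - 2*(-19)) = √(F + 38) = √(38 + F))
d(-16)*227 = √(38 - 16)*227 = √22*227 = 227*√22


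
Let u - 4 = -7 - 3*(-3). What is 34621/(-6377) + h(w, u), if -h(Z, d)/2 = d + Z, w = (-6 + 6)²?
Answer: -111145/6377 ≈ -17.429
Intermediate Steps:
u = 6 (u = 4 + (-7 - 3*(-3)) = 4 + (-7 + 9) = 4 + 2 = 6)
w = 0 (w = 0² = 0)
h(Z, d) = -2*Z - 2*d (h(Z, d) = -2*(d + Z) = -2*(Z + d) = -2*Z - 2*d)
34621/(-6377) + h(w, u) = 34621/(-6377) + (-2*0 - 2*6) = 34621*(-1/6377) + (0 - 12) = -34621/6377 - 12 = -111145/6377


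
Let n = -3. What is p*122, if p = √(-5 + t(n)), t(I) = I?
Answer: 244*I*√2 ≈ 345.07*I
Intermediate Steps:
p = 2*I*√2 (p = √(-5 - 3) = √(-8) = 2*I*√2 ≈ 2.8284*I)
p*122 = (2*I*√2)*122 = 244*I*√2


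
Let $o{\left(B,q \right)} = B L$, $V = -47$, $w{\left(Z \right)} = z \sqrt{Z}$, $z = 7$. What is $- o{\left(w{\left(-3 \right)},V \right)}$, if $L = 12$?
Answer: $- 84 i \sqrt{3} \approx - 145.49 i$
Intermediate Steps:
$w{\left(Z \right)} = 7 \sqrt{Z}$
$o{\left(B,q \right)} = 12 B$ ($o{\left(B,q \right)} = B 12 = 12 B$)
$- o{\left(w{\left(-3 \right)},V \right)} = - 12 \cdot 7 \sqrt{-3} = - 12 \cdot 7 i \sqrt{3} = - 84 i \sqrt{3}$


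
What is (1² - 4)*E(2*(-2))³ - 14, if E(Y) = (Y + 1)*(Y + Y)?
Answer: -41486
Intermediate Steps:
E(Y) = 2*Y*(1 + Y) (E(Y) = (1 + Y)*(2*Y) = 2*Y*(1 + Y))
(1² - 4)*E(2*(-2))³ - 14 = (1² - 4)*(2*(2*(-2))*(1 + 2*(-2)))³ - 14 = (1 - 4)*(2*(-4)*(1 - 4))³ - 14 = -3*(2*(-4)*(-3))³ - 14 = -3*24³ - 14 = -3*13824 - 14 = -41472 - 14 = -41486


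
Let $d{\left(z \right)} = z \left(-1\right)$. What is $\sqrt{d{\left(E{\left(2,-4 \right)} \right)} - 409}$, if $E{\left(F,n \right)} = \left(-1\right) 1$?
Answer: $2 i \sqrt{102} \approx 20.199 i$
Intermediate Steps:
$E{\left(F,n \right)} = -1$
$d{\left(z \right)} = - z$
$\sqrt{d{\left(E{\left(2,-4 \right)} \right)} - 409} = \sqrt{\left(-1\right) \left(-1\right) - 409} = \sqrt{1 - 409} = \sqrt{-408} = 2 i \sqrt{102}$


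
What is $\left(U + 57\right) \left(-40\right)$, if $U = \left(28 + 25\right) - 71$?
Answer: $-1560$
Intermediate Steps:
$U = -18$ ($U = 53 - 71 = -18$)
$\left(U + 57\right) \left(-40\right) = \left(-18 + 57\right) \left(-40\right) = 39 \left(-40\right) = -1560$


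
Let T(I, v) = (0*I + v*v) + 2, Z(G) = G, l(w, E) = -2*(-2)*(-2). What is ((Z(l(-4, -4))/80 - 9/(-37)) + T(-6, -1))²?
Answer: 1352569/136900 ≈ 9.8800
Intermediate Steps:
l(w, E) = -8 (l(w, E) = 4*(-2) = -8)
T(I, v) = 2 + v² (T(I, v) = (0 + v²) + 2 = v² + 2 = 2 + v²)
((Z(l(-4, -4))/80 - 9/(-37)) + T(-6, -1))² = ((-8/80 - 9/(-37)) + (2 + (-1)²))² = ((-8*1/80 - 9*(-1/37)) + (2 + 1))² = ((-⅒ + 9/37) + 3)² = (53/370 + 3)² = (1163/370)² = 1352569/136900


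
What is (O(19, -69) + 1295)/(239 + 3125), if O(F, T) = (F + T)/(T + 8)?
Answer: 79045/205204 ≈ 0.38520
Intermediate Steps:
O(F, T) = (F + T)/(8 + T)
(O(19, -69) + 1295)/(239 + 3125) = ((19 - 69)/(8 - 69) + 1295)/(239 + 3125) = (-50/(-61) + 1295)/3364 = (-1/61*(-50) + 1295)*(1/3364) = (50/61 + 1295)*(1/3364) = (79045/61)*(1/3364) = 79045/205204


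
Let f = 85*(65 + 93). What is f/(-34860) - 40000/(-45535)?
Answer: 2236757/4535286 ≈ 0.49319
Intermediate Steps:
f = 13430 (f = 85*158 = 13430)
f/(-34860) - 40000/(-45535) = 13430/(-34860) - 40000/(-45535) = 13430*(-1/34860) - 40000*(-1/45535) = -1343/3486 + 8000/9107 = 2236757/4535286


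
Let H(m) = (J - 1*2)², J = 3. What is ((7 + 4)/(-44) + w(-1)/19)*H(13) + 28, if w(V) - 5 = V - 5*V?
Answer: 2145/76 ≈ 28.224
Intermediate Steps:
w(V) = 5 - 4*V (w(V) = 5 + (V - 5*V) = 5 - 4*V)
H(m) = 1 (H(m) = (3 - 1*2)² = (3 - 2)² = 1² = 1)
((7 + 4)/(-44) + w(-1)/19)*H(13) + 28 = ((7 + 4)/(-44) + (5 - 4*(-1))/19)*1 + 28 = (11*(-1/44) + (5 + 4)*(1/19))*1 + 28 = (-¼ + 9*(1/19))*1 + 28 = (-¼ + 9/19)*1 + 28 = (17/76)*1 + 28 = 17/76 + 28 = 2145/76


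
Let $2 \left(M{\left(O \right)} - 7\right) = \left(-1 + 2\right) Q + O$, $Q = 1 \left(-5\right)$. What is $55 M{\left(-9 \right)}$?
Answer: $0$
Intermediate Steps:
$Q = -5$
$M{\left(O \right)} = \frac{9}{2} + \frac{O}{2}$ ($M{\left(O \right)} = 7 + \frac{\left(-1 + 2\right) \left(-5\right) + O}{2} = 7 + \frac{1 \left(-5\right) + O}{2} = 7 + \frac{-5 + O}{2} = 7 + \left(- \frac{5}{2} + \frac{O}{2}\right) = \frac{9}{2} + \frac{O}{2}$)
$55 M{\left(-9 \right)} = 55 \left(\frac{9}{2} + \frac{1}{2} \left(-9\right)\right) = 55 \left(\frac{9}{2} - \frac{9}{2}\right) = 55 \cdot 0 = 0$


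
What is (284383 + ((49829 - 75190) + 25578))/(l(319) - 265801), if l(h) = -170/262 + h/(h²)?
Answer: -11893149400/11107584973 ≈ -1.0707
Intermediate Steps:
l(h) = -85/131 + 1/h (l(h) = -170*1/262 + h/h² = -85/131 + 1/h)
(284383 + ((49829 - 75190) + 25578))/(l(319) - 265801) = (284383 + ((49829 - 75190) + 25578))/((-85/131 + 1/319) - 265801) = (284383 + (-25361 + 25578))/((-85/131 + 1/319) - 265801) = (284383 + 217)/(-26984/41789 - 265801) = 284600/(-11107584973/41789) = 284600*(-41789/11107584973) = -11893149400/11107584973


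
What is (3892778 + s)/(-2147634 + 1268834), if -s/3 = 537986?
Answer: -113941/43940 ≈ -2.5931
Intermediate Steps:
s = -1613958 (s = -3*537986 = -1613958)
(3892778 + s)/(-2147634 + 1268834) = (3892778 - 1613958)/(-2147634 + 1268834) = 2278820/(-878800) = 2278820*(-1/878800) = -113941/43940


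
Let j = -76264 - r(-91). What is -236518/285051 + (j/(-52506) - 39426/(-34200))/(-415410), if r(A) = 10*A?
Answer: -544545828806344019/656280568923993000 ≈ -0.82975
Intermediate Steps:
j = -75354 (j = -76264 - 10*(-91) = -76264 - 1*(-910) = -76264 + 910 = -75354)
-236518/285051 + (j/(-52506) - 39426/(-34200))/(-415410) = -236518/285051 + (-75354/(-52506) - 39426/(-34200))/(-415410) = -236518*1/285051 + (-75354*(-1/52506) - 39426*(-1/34200))*(-1/415410) = -236518/285051 + (12559/8751 + 6571/5700)*(-1/415410) = -236518/285051 + (43029707/16626900)*(-1/415410) = -236518/285051 - 43029707/6906980529000 = -544545828806344019/656280568923993000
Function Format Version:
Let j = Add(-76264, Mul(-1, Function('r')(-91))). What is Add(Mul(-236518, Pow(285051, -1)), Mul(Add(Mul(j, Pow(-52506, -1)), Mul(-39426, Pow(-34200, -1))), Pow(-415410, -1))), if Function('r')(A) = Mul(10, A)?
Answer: Rational(-544545828806344019, 656280568923993000) ≈ -0.82975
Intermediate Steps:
j = -75354 (j = Add(-76264, Mul(-1, Mul(10, -91))) = Add(-76264, Mul(-1, -910)) = Add(-76264, 910) = -75354)
Add(Mul(-236518, Pow(285051, -1)), Mul(Add(Mul(j, Pow(-52506, -1)), Mul(-39426, Pow(-34200, -1))), Pow(-415410, -1))) = Add(Mul(-236518, Pow(285051, -1)), Mul(Add(Mul(-75354, Pow(-52506, -1)), Mul(-39426, Pow(-34200, -1))), Pow(-415410, -1))) = Add(Mul(-236518, Rational(1, 285051)), Mul(Add(Mul(-75354, Rational(-1, 52506)), Mul(-39426, Rational(-1, 34200))), Rational(-1, 415410))) = Add(Rational(-236518, 285051), Mul(Add(Rational(12559, 8751), Rational(6571, 5700)), Rational(-1, 415410))) = Add(Rational(-236518, 285051), Mul(Rational(43029707, 16626900), Rational(-1, 415410))) = Add(Rational(-236518, 285051), Rational(-43029707, 6906980529000)) = Rational(-544545828806344019, 656280568923993000)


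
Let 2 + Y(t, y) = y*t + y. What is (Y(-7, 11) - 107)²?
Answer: 30625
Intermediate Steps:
Y(t, y) = -2 + y + t*y (Y(t, y) = -2 + (y*t + y) = -2 + (t*y + y) = -2 + (y + t*y) = -2 + y + t*y)
(Y(-7, 11) - 107)² = ((-2 + 11 - 7*11) - 107)² = ((-2 + 11 - 77) - 107)² = (-68 - 107)² = (-175)² = 30625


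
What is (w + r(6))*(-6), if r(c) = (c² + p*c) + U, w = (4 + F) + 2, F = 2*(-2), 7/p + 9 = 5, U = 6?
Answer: -201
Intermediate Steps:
p = -7/4 (p = 7/(-9 + 5) = 7/(-4) = 7*(-¼) = -7/4 ≈ -1.7500)
F = -4
w = 2 (w = (4 - 4) + 2 = 0 + 2 = 2)
r(c) = 6 + c² - 7*c/4 (r(c) = (c² - 7*c/4) + 6 = 6 + c² - 7*c/4)
(w + r(6))*(-6) = (2 + (6 + 6² - 7/4*6))*(-6) = (2 + (6 + 36 - 21/2))*(-6) = (2 + 63/2)*(-6) = (67/2)*(-6) = -201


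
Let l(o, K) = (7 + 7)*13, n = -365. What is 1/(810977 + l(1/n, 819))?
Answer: 1/811159 ≈ 1.2328e-6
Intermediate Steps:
l(o, K) = 182 (l(o, K) = 14*13 = 182)
1/(810977 + l(1/n, 819)) = 1/(810977 + 182) = 1/811159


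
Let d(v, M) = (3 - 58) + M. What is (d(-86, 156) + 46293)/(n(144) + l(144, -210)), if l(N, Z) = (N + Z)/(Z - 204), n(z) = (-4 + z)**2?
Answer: 3201186/1352411 ≈ 2.3670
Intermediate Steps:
d(v, M) = -55 + M
l(N, Z) = (N + Z)/(-204 + Z)
(d(-86, 156) + 46293)/(n(144) + l(144, -210)) = ((-55 + 156) + 46293)/((-4 + 144)**2 + (144 - 210)/(-204 - 210)) = (101 + 46293)/(140**2 - 66/(-414)) = 46394/(19600 - 1/414*(-66)) = 46394/(19600 + 11/69) = 46394/(1352411/69) = 46394*(69/1352411) = 3201186/1352411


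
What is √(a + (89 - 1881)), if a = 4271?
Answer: √2479 ≈ 49.790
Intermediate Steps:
√(a + (89 - 1881)) = √(4271 + (89 - 1881)) = √(4271 - 1792) = √2479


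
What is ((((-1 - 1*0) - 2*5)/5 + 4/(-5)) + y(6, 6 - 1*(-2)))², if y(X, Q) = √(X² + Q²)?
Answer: 49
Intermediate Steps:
y(X, Q) = √(Q² + X²)
((((-1 - 1*0) - 2*5)/5 + 4/(-5)) + y(6, 6 - 1*(-2)))² = ((((-1 - 1*0) - 2*5)/5 + 4/(-5)) + √((6 - 1*(-2))² + 6²))² = ((((-1 + 0) - 10)*(⅕) + 4*(-⅕)) + √((6 + 2)² + 36))² = (((-1 - 10)*(⅕) - ⅘) + √(8² + 36))² = ((-11*⅕ - ⅘) + √(64 + 36))² = ((-11/5 - ⅘) + √100)² = (-3 + 10)² = 7² = 49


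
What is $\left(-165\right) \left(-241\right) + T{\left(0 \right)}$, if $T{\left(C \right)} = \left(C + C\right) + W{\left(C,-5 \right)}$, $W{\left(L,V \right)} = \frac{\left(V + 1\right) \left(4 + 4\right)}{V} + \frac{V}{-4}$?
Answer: $\frac{795453}{20} \approx 39773.0$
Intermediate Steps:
$W{\left(L,V \right)} = - \frac{V}{4} + \frac{8 + 8 V}{V}$ ($W{\left(L,V \right)} = \frac{\left(1 + V\right) 8}{V} + V \left(- \frac{1}{4}\right) = \frac{8 + 8 V}{V} - \frac{V}{4} = - \frac{V}{4} + \frac{8 + 8 V}{V}$)
$T{\left(C \right)} = \frac{153}{20} + 2 C$ ($T{\left(C \right)} = \left(C + C\right) + \left(8 + \frac{8}{-5} - - \frac{5}{4}\right) = 2 C + \left(8 + 8 \left(- \frac{1}{5}\right) + \frac{5}{4}\right) = 2 C + \left(8 - \frac{8}{5} + \frac{5}{4}\right) = 2 C + \frac{153}{20} = \frac{153}{20} + 2 C$)
$\left(-165\right) \left(-241\right) + T{\left(0 \right)} = \left(-165\right) \left(-241\right) + \left(\frac{153}{20} + 2 \cdot 0\right) = 39765 + \left(\frac{153}{20} + 0\right) = 39765 + \frac{153}{20} = \frac{795453}{20}$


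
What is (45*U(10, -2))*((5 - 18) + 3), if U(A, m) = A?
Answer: -4500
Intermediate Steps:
(45*U(10, -2))*((5 - 18) + 3) = (45*10)*((5 - 18) + 3) = 450*(-13 + 3) = 450*(-10) = -4500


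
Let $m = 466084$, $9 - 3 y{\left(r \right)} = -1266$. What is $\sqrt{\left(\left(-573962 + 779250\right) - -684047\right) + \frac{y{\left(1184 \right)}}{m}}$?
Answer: $\frac{\sqrt{48298515497928365}}{233042} \approx 943.05$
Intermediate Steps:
$y{\left(r \right)} = 425$ ($y{\left(r \right)} = 3 - -422 = 3 + 422 = 425$)
$\sqrt{\left(\left(-573962 + 779250\right) - -684047\right) + \frac{y{\left(1184 \right)}}{m}} = \sqrt{\left(\left(-573962 + 779250\right) - -684047\right) + \frac{425}{466084}} = \sqrt{\left(205288 + \left(-19977 + 704024\right)\right) + 425 \cdot \frac{1}{466084}} = \sqrt{\left(205288 + 684047\right) + \frac{425}{466084}} = \sqrt{889335 + \frac{425}{466084}} = \sqrt{\frac{414504814565}{466084}} = \frac{\sqrt{48298515497928365}}{233042}$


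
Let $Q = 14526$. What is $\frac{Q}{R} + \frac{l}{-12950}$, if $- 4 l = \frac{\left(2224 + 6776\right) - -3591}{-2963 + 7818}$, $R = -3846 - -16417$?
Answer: $\frac{3653287495461}{3161468219000} \approx 1.1556$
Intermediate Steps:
$R = 12571$ ($R = -3846 + 16417 = 12571$)
$l = - \frac{12591}{19420}$ ($l = - \frac{\left(\left(2224 + 6776\right) - -3591\right) \frac{1}{-2963 + 7818}}{4} = - \frac{\left(9000 + 3591\right) \frac{1}{4855}}{4} = - \frac{12591 \cdot \frac{1}{4855}}{4} = \left(- \frac{1}{4}\right) \frac{12591}{4855} = - \frac{12591}{19420} \approx -0.64835$)
$\frac{Q}{R} + \frac{l}{-12950} = \frac{14526}{12571} - \frac{12591}{19420 \left(-12950\right)} = 14526 \cdot \frac{1}{12571} - - \frac{12591}{251489000} = \frac{14526}{12571} + \frac{12591}{251489000} = \frac{3653287495461}{3161468219000}$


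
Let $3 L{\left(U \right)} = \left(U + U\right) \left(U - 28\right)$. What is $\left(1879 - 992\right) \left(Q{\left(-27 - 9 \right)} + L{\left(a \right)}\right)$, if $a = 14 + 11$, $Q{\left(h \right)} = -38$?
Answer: $-78056$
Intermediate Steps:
$a = 25$
$L{\left(U \right)} = \frac{2 U \left(-28 + U\right)}{3}$ ($L{\left(U \right)} = \frac{\left(U + U\right) \left(U - 28\right)}{3} = \frac{2 U \left(-28 + U\right)}{3}$)
$\left(1879 - 992\right) \left(Q{\left(-27 - 9 \right)} + L{\left(a \right)}\right) = \left(1879 - 992\right) \left(-38 + \frac{2}{3} \cdot 25 \left(-28 + 25\right)\right) = 887 \left(-38 + \frac{2}{3} \cdot 25 \left(-3\right)\right) = 887 \left(-38 - 50\right) = 887 \left(-88\right) = -78056$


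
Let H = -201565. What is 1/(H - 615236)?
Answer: -1/816801 ≈ -1.2243e-6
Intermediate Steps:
1/(H - 615236) = 1/(-201565 - 615236) = 1/(-816801) = -1/816801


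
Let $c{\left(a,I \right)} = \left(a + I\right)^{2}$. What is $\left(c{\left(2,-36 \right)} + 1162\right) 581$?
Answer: $1346758$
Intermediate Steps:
$c{\left(a,I \right)} = \left(I + a\right)^{2}$
$\left(c{\left(2,-36 \right)} + 1162\right) 581 = \left(\left(-36 + 2\right)^{2} + 1162\right) 581 = \left(\left(-34\right)^{2} + 1162\right) 581 = \left(1156 + 1162\right) 581 = 2318 \cdot 581 = 1346758$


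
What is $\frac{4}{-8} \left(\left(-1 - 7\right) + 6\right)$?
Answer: $1$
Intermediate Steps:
$\frac{4}{-8} \left(\left(-1 - 7\right) + 6\right) = 4 \left(- \frac{1}{8}\right) \left(-8 + 6\right) = \left(- \frac{1}{2}\right) \left(-2\right) = 1$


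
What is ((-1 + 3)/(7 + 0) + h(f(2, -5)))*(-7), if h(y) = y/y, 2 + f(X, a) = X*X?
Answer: -9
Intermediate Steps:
f(X, a) = -2 + X² (f(X, a) = -2 + X*X = -2 + X²)
h(y) = 1
((-1 + 3)/(7 + 0) + h(f(2, -5)))*(-7) = ((-1 + 3)/(7 + 0) + 1)*(-7) = (2/7 + 1)*(-7) = (9/7)*(-7) = -9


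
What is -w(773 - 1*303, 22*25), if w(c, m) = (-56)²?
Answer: -3136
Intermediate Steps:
w(c, m) = 3136
-w(773 - 1*303, 22*25) = -1*3136 = -3136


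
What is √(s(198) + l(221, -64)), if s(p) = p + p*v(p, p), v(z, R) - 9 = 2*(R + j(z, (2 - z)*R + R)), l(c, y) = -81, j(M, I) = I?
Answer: 3*I*√1689917 ≈ 3899.9*I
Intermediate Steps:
v(z, R) = 9 + 4*R + 2*R*(2 - z) (v(z, R) = 9 + 2*(R + ((2 - z)*R + R)) = 9 + 2*(R + (R*(2 - z) + R)) = 9 + 2*(R + (R + R*(2 - z))) = 9 + 2*(2*R + R*(2 - z)) = 9 + (4*R + 2*R*(2 - z)) = 9 + 4*R + 2*R*(2 - z))
s(p) = p + p*(9 - 2*p² + 8*p) (s(p) = p + p*(9 + 8*p - 2*p*p) = p + p*(9 + 8*p - 2*p²) = p + p*(9 - 2*p² + 8*p))
√(s(198) + l(221, -64)) = √(2*198*(5 + 198 - 1*198*(-3 + 198)) - 81) = √(2*198*(5 + 198 - 1*198*195) - 81) = √(2*198*(5 + 198 - 38610) - 81) = √(2*198*(-38407) - 81) = √(-15209172 - 81) = √(-15209253) = 3*I*√1689917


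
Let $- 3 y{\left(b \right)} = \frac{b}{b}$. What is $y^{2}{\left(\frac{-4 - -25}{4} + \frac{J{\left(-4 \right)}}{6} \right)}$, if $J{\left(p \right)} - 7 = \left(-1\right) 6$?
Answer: $\frac{1}{9} \approx 0.11111$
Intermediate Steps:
$J{\left(p \right)} = 1$ ($J{\left(p \right)} = 7 - 6 = 1$)
$y{\left(b \right)} = - \frac{1}{3}$ ($y{\left(b \right)} = - \frac{b \frac{1}{b}}{3} = \left(- \frac{1}{3}\right) 1 = - \frac{1}{3}$)
$y^{2}{\left(\frac{-4 - -25}{4} + \frac{J{\left(-4 \right)}}{6} \right)} = \left(- \frac{1}{3}\right)^{2} = \frac{1}{9}$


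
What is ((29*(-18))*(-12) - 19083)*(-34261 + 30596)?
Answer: 46981635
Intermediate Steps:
((29*(-18))*(-12) - 19083)*(-34261 + 30596) = (-522*(-12) - 19083)*(-3665) = (6264 - 19083)*(-3665) = -12819*(-3665) = 46981635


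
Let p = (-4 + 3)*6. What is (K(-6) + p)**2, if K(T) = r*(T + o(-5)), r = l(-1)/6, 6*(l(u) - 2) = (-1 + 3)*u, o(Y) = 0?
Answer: 529/9 ≈ 58.778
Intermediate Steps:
l(u) = 2 + u/3 (l(u) = 2 + ((-1 + 3)*u)/6 = 2 + (2*u)/6 = 2 + u/3)
r = 5/18 (r = (2 + (1/3)*(-1))/6 = (2 - 1/3)*(1/6) = (5/3)*(1/6) = 5/18 ≈ 0.27778)
p = -6 (p = -1*6 = -6)
K(T) = 5*T/18 (K(T) = 5*(T + 0)/18 = 5*T/18)
(K(-6) + p)**2 = ((5/18)*(-6) - 6)**2 = (-5/3 - 6)**2 = (-23/3)**2 = 529/9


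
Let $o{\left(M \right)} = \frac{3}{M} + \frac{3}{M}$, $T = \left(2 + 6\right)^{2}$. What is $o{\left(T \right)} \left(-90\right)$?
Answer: $- \frac{135}{16} \approx -8.4375$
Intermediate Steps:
$T = 64$ ($T = 8^{2} = 64$)
$o{\left(M \right)} = \frac{6}{M}$
$o{\left(T \right)} \left(-90\right) = \frac{6}{64} \left(-90\right) = 6 \cdot \frac{1}{64} \left(-90\right) = \frac{3}{32} \left(-90\right) = - \frac{135}{16}$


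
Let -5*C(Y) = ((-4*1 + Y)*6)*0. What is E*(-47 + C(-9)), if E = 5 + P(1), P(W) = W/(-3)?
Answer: -658/3 ≈ -219.33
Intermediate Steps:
C(Y) = 0 (C(Y) = -(-4*1 + Y)*6*0/5 = -(-4 + Y)*6*0/5 = -(-24 + 6*Y)*0/5 = -1/5*0 = 0)
P(W) = -W/3 (P(W) = W*(-1/3) = -W/3)
E = 14/3 (E = 5 - 1/3*1 = 5 - 1/3 = 14/3 ≈ 4.6667)
E*(-47 + C(-9)) = 14*(-47 + 0)/3 = (14/3)*(-47) = -658/3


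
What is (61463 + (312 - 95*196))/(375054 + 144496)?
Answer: 8631/103910 ≈ 0.083062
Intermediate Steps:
(61463 + (312 - 95*196))/(375054 + 144496) = (61463 + (312 - 18620))/519550 = (61463 - 18308)*(1/519550) = 43155*(1/519550) = 8631/103910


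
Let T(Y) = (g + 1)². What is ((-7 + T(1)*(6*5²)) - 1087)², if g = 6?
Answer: 39137536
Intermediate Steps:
T(Y) = 49 (T(Y) = (6 + 1)² = 7² = 49)
((-7 + T(1)*(6*5²)) - 1087)² = ((-7 + 49*(6*5²)) - 1087)² = ((-7 + 49*(6*25)) - 1087)² = ((-7 + 49*150) - 1087)² = ((-7 + 7350) - 1087)² = (7343 - 1087)² = 6256² = 39137536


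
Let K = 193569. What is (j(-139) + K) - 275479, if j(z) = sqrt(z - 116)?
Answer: -81910 + I*sqrt(255) ≈ -81910.0 + 15.969*I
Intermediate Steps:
j(z) = sqrt(-116 + z)
(j(-139) + K) - 275479 = (sqrt(-116 - 139) + 193569) - 275479 = (sqrt(-255) + 193569) - 275479 = (I*sqrt(255) + 193569) - 275479 = (193569 + I*sqrt(255)) - 275479 = -81910 + I*sqrt(255)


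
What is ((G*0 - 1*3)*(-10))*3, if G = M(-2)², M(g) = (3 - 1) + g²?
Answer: 90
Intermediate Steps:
M(g) = 2 + g²
G = 36 (G = (2 + (-2)²)² = (2 + 4)² = 6² = 36)
((G*0 - 1*3)*(-10))*3 = ((36*0 - 1*3)*(-10))*3 = ((0 - 3)*(-10))*3 = -3*(-10)*3 = 30*3 = 90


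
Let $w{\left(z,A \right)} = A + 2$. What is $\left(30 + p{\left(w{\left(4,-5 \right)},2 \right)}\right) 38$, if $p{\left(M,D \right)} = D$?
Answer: $1216$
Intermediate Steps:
$w{\left(z,A \right)} = 2 + A$
$\left(30 + p{\left(w{\left(4,-5 \right)},2 \right)}\right) 38 = \left(30 + 2\right) 38 = 32 \cdot 38 = 1216$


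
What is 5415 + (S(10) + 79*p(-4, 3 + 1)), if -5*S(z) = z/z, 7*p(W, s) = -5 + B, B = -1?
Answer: 187148/35 ≈ 5347.1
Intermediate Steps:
p(W, s) = -6/7 (p(W, s) = (-5 - 1)/7 = (⅐)*(-6) = -6/7)
S(z) = -⅕ (S(z) = -z/(5*z) = -⅕*1 = -⅕)
5415 + (S(10) + 79*p(-4, 3 + 1)) = 5415 + (-⅕ + 79*(-6/7)) = 5415 + (-⅕ - 474/7) = 5415 - 2377/35 = 187148/35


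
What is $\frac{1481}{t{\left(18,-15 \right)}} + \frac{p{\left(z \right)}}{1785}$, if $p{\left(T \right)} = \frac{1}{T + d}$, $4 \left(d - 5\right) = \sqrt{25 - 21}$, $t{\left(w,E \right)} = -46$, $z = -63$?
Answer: $- \frac{13217929}{410550} \approx -32.196$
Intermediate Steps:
$d = \frac{11}{2}$ ($d = 5 + \frac{\sqrt{25 - 21}}{4} = 5 + \frac{\sqrt{4}}{4} = 5 + \frac{1}{4} \cdot 2 = 5 + \frac{1}{2} = \frac{11}{2} \approx 5.5$)
$p{\left(T \right)} = \frac{1}{\frac{11}{2} + T}$ ($p{\left(T \right)} = \frac{1}{T + \frac{11}{2}} = \frac{1}{\frac{11}{2} + T}$)
$\frac{1481}{t{\left(18,-15 \right)}} + \frac{p{\left(z \right)}}{1785} = \frac{1481}{-46} + \frac{2 \frac{1}{11 + 2 \left(-63\right)}}{1785} = 1481 \left(- \frac{1}{46}\right) + \frac{2}{11 - 126} \cdot \frac{1}{1785} = - \frac{1481}{46} + \frac{2}{-115} \cdot \frac{1}{1785} = - \frac{1481}{46} + 2 \left(- \frac{1}{115}\right) \frac{1}{1785} = - \frac{1481}{46} - \frac{2}{205275} = - \frac{13217929}{410550}$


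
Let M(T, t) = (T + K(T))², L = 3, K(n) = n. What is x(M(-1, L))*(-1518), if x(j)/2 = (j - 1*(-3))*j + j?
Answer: -97152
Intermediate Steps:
M(T, t) = 4*T² (M(T, t) = (T + T)² = (2*T)² = 4*T²)
x(j) = 2*j + 2*j*(3 + j) (x(j) = 2*((j - 1*(-3))*j + j) = 2*((j + 3)*j + j) = 2*((3 + j)*j + j) = 2*(j*(3 + j) + j) = 2*(j + j*(3 + j)) = 2*j + 2*j*(3 + j))
x(M(-1, L))*(-1518) = (2*(4*(-1)²)*(4 + 4*(-1)²))*(-1518) = (2*(4*1)*(4 + 4*1))*(-1518) = (2*4*(4 + 4))*(-1518) = (2*4*8)*(-1518) = 64*(-1518) = -97152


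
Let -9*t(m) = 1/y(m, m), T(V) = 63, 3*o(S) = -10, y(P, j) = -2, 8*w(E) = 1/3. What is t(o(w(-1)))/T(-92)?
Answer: 1/1134 ≈ 0.00088183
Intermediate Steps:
w(E) = 1/24 (w(E) = (⅛)/3 = (⅛)*(⅓) = 1/24)
o(S) = -10/3 (o(S) = (⅓)*(-10) = -10/3)
t(m) = 1/18 (t(m) = -⅑/(-2) = -⅑*(-½) = 1/18)
t(o(w(-1)))/T(-92) = (1/18)/63 = (1/18)*(1/63) = 1/1134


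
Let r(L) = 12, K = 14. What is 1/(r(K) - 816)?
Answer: -1/804 ≈ -0.0012438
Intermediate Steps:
1/(r(K) - 816) = 1/(12 - 816) = 1/(-804) = -1/804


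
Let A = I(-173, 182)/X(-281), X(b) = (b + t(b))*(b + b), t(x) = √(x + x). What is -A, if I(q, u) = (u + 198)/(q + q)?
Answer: 95/13757479 + 95*I*√562/3865851599 ≈ 6.9053e-6 + 5.8257e-7*I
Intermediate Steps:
t(x) = √2*√x (t(x) = √(2*x) = √2*√x)
I(q, u) = (198 + u)/(2*q) (I(q, u) = (198 + u)/((2*q)) = (198 + u)*(1/(2*q)) = (198 + u)/(2*q))
X(b) = 2*b*(b + √2*√b) (X(b) = (b + √2*√b)*(b + b) = (b + √2*√b)*(2*b) = 2*b*(b + √2*√b))
A = -190/(173*(157922 - 562*I*√562)) (A = ((½)*(198 + 182)/(-173))/((2*(-281)*(-281 + √2*√(-281)))) = ((½)*(-1/173)*380)/((2*(-281)*(-281 + √2*(I*√281)))) = -190*(-1/(562*(-281 + I*√562)))/173 = -190/(173*(157922 - 562*I*√562)) ≈ -6.9053e-6 - 5.8257e-7*I)
-A = -(-95/13757479 - 95*I*√562/3865851599) = 95/13757479 + 95*I*√562/3865851599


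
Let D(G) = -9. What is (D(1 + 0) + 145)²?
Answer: 18496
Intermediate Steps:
(D(1 + 0) + 145)² = (-9 + 145)² = 136² = 18496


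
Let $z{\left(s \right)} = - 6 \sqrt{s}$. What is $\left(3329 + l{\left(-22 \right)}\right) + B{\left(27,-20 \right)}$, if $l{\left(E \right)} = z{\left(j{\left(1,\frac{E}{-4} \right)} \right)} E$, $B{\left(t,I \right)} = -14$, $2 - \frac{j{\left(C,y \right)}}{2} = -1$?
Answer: $3315 + 132 \sqrt{6} \approx 3638.3$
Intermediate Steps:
$j{\left(C,y \right)} = 6$ ($j{\left(C,y \right)} = 4 - -2 = 4 + 2 = 6$)
$l{\left(E \right)} = - 6 E \sqrt{6}$ ($l{\left(E \right)} = - 6 \sqrt{6} E = - 6 E \sqrt{6}$)
$\left(3329 + l{\left(-22 \right)}\right) + B{\left(27,-20 \right)} = \left(3329 - - 132 \sqrt{6}\right) - 14 = \left(3329 + 132 \sqrt{6}\right) - 14 = 3315 + 132 \sqrt{6}$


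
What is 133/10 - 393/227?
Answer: 26261/2270 ≈ 11.569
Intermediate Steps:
133/10 - 393/227 = 26261/2270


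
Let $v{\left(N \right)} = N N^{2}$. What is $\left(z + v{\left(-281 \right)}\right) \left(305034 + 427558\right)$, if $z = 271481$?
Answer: $-16055896523520$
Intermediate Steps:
$v{\left(N \right)} = N^{3}$
$\left(z + v{\left(-281 \right)}\right) \left(305034 + 427558\right) = \left(271481 + \left(-281\right)^{3}\right) \left(305034 + 427558\right) = \left(271481 - 22188041\right) 732592 = \left(-21916560\right) 732592 = -16055896523520$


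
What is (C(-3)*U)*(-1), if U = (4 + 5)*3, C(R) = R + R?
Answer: 162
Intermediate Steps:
C(R) = 2*R
U = 27 (U = 9*3 = 27)
(C(-3)*U)*(-1) = ((2*(-3))*27)*(-1) = -6*27*(-1) = -162*(-1) = 162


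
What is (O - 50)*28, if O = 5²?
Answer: -700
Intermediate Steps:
O = 25
(O - 50)*28 = (25 - 50)*28 = -25*28 = -700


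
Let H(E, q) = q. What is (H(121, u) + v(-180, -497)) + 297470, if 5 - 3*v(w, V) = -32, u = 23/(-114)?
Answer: 11304321/38 ≈ 2.9748e+5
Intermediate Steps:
u = -23/114 (u = 23*(-1/114) = -23/114 ≈ -0.20175)
v(w, V) = 37/3 (v(w, V) = 5/3 - 1/3*(-32) = 5/3 + 32/3 = 37/3)
(H(121, u) + v(-180, -497)) + 297470 = (-23/114 + 37/3) + 297470 = 461/38 + 297470 = 11304321/38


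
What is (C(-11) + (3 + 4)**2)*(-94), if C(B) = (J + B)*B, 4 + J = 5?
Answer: -14946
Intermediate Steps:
J = 1 (J = -4 + 5 = 1)
C(B) = B*(1 + B) (C(B) = (1 + B)*B = B*(1 + B))
(C(-11) + (3 + 4)**2)*(-94) = (-11*(1 - 11) + (3 + 4)**2)*(-94) = (-11*(-10) + 7**2)*(-94) = (110 + 49)*(-94) = 159*(-94) = -14946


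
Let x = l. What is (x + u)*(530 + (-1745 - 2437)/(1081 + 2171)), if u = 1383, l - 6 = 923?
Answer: 331266828/271 ≈ 1.2224e+6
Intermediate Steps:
l = 929 (l = 6 + 923 = 929)
x = 929
(x + u)*(530 + (-1745 - 2437)/(1081 + 2171)) = (929 + 1383)*(530 + (-1745 - 2437)/(1081 + 2171)) = 2312*(530 - 4182/3252) = 2312*(530 - 4182*1/3252) = 2312*(530 - 697/542) = 2312*(286563/542) = 331266828/271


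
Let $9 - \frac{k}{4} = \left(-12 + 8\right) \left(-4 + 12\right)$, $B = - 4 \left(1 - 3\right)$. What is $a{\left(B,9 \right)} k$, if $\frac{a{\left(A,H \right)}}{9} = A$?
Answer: $11808$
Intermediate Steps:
$B = 8$ ($B = \left(-4\right) \left(-2\right) = 8$)
$a{\left(A,H \right)} = 9 A$
$k = 164$ ($k = 36 - 4 \left(-12 + 8\right) \left(-4 + 12\right) = 36 - 4 \left(\left(-4\right) 8\right) = 36 - -128 = 36 + 128 = 164$)
$a{\left(B,9 \right)} k = 9 \cdot 8 \cdot 164 = 72 \cdot 164 = 11808$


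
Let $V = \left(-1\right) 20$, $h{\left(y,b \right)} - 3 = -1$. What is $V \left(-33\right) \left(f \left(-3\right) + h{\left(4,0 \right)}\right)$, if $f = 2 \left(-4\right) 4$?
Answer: $64680$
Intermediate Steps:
$h{\left(y,b \right)} = 2$ ($h{\left(y,b \right)} = 3 - 1 = 2$)
$V = -20$
$f = -32$ ($f = \left(-8\right) 4 = -32$)
$V \left(-33\right) \left(f \left(-3\right) + h{\left(4,0 \right)}\right) = \left(-20\right) \left(-33\right) \left(\left(-32\right) \left(-3\right) + 2\right) = 660 \left(96 + 2\right) = 660 \cdot 98 = 64680$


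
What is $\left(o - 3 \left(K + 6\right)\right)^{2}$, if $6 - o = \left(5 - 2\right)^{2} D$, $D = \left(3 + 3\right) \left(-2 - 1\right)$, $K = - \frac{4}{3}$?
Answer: $23716$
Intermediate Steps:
$K = - \frac{4}{3}$ ($K = \left(-4\right) \frac{1}{3} = - \frac{4}{3} \approx -1.3333$)
$D = -18$ ($D = 6 \left(-3\right) = -18$)
$o = 168$ ($o = 6 - \left(5 - 2\right)^{2} \left(-18\right) = 6 - 3^{2} \left(-18\right) = 6 - 9 \left(-18\right) = 6 - -162 = 6 + 162 = 168$)
$\left(o - 3 \left(K + 6\right)\right)^{2} = \left(168 - 3 \left(- \frac{4}{3} + 6\right)\right)^{2} = \left(168 - 14\right)^{2} = 154^{2} = 23716$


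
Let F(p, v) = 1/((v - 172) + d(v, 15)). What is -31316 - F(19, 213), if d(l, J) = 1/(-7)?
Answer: -8956383/286 ≈ -31316.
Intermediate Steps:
d(l, J) = -1/7
F(p, v) = 1/(-1205/7 + v) (F(p, v) = 1/((v - 172) - 1/7) = 1/((-172 + v) - 1/7) = 1/(-1205/7 + v))
-31316 - F(19, 213) = -31316 - 7/(-1205 + 7*213) = -31316 - 7/(-1205 + 1491) = -31316 - 7/286 = -8956383/286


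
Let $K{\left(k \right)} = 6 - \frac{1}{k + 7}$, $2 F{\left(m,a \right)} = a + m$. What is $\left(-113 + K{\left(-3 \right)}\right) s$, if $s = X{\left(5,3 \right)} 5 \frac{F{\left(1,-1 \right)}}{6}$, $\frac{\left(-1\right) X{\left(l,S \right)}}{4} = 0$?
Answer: $0$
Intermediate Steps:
$X{\left(l,S \right)} = 0$ ($X{\left(l,S \right)} = \left(-4\right) 0 = 0$)
$F{\left(m,a \right)} = \frac{a}{2} + \frac{m}{2}$ ($F{\left(m,a \right)} = \frac{a + m}{2} = \frac{a}{2} + \frac{m}{2}$)
$K{\left(k \right)} = 6 - \frac{1}{7 + k}$
$s = 0$ ($s = 0 \cdot 5 \frac{\frac{1}{2} \left(-1\right) + \frac{1}{2} \cdot 1}{6} = 0 \left(- \frac{1}{2} + \frac{1}{2}\right) \frac{1}{6} = 0 \cdot 0 \cdot \frac{1}{6} = 0 \cdot 0 = 0$)
$\left(-113 + K{\left(-3 \right)}\right) s = \left(-113 + \frac{41 + 6 \left(-3\right)}{7 - 3}\right) 0 = \left(-113 + \frac{41 - 18}{4}\right) 0 = \left(-113 + \frac{1}{4} \cdot 23\right) 0 = \left(-113 + \frac{23}{4}\right) 0 = \left(- \frac{429}{4}\right) 0 = 0$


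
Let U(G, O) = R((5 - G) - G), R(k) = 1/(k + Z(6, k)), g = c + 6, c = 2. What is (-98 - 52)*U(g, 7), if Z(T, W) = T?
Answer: 30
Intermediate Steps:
g = 8 (g = 2 + 6 = 8)
R(k) = 1/(6 + k) (R(k) = 1/(k + 6) = 1/(6 + k))
U(G, O) = 1/(11 - 2*G) (U(G, O) = 1/(6 + ((5 - G) - G)) = 1/(6 + (5 - 2*G)) = 1/(11 - 2*G))
(-98 - 52)*U(g, 7) = (-98 - 52)*(-1/(-11 + 2*8)) = -(-150)/(-11 + 16) = -(-150)/5 = -150*(-⅕) = 30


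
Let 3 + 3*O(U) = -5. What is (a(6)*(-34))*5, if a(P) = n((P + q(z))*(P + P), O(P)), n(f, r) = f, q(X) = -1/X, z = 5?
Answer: -11832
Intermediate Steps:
O(U) = -8/3 (O(U) = -1 + (⅓)*(-5) = -1 - 5/3 = -8/3)
a(P) = 2*P*(-⅕ + P) (a(P) = (P - 1/5)*(P + P) = (P - 1*⅕)*(2*P) = (P - ⅕)*(2*P) = (-⅕ + P)*(2*P) = 2*P*(-⅕ + P))
(a(6)*(-34))*5 = (((⅖)*6*(-1 + 5*6))*(-34))*5 = (((⅖)*6*(-1 + 30))*(-34))*5 = (((⅖)*6*29)*(-34))*5 = ((348/5)*(-34))*5 = -11832/5*5 = -11832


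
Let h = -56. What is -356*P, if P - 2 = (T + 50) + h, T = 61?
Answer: -20292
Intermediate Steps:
P = 57 (P = 2 + ((61 + 50) - 56) = 2 + (111 - 56) = 2 + 55 = 57)
-356*P = -356*57 = -20292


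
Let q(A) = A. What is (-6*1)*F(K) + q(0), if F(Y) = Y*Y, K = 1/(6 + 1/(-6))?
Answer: -216/1225 ≈ -0.17633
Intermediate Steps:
K = 6/35 (K = 1/(6 - 1/6) = 1/(35/6) = 6/35 ≈ 0.17143)
F(Y) = Y**2
(-6*1)*F(K) + q(0) = (-6*1)*(6/35)**2 + 0 = -6*36/1225 + 0 = -216/1225 + 0 = -216/1225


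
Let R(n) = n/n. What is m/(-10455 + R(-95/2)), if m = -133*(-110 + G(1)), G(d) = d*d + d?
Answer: -7182/5227 ≈ -1.3740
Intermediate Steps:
R(n) = 1
G(d) = d + d**2 (G(d) = d**2 + d = d + d**2)
m = 14364 (m = -133*(-110 + 1*(1 + 1)) = -133*(-110 + 1*2) = -133*(-110 + 2) = -133*(-108) = 14364)
m/(-10455 + R(-95/2)) = 14364/(-10455 + 1) = 14364/(-10454) = 14364*(-1/10454) = -7182/5227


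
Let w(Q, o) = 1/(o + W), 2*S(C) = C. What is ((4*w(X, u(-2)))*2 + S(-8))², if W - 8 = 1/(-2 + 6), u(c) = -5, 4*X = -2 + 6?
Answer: 400/169 ≈ 2.3669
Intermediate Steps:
X = 1 (X = (-2 + 6)/4 = (¼)*4 = 1)
S(C) = C/2
W = 33/4 (W = 8 + 1/(-2 + 6) = 8 + 1/4 = 8 + ¼ = 33/4 ≈ 8.2500)
w(Q, o) = 1/(33/4 + o) (w(Q, o) = 1/(o + 33/4) = 1/(33/4 + o))
((4*w(X, u(-2)))*2 + S(-8))² = ((4*(4/(33 + 4*(-5))))*2 + (½)*(-8))² = ((4*(4/(33 - 20)))*2 - 4)² = ((4*(4/13))*2 - 4)² = ((16/13)*2 - 4)² = (32/13 - 4)² = (-20/13)² = 400/169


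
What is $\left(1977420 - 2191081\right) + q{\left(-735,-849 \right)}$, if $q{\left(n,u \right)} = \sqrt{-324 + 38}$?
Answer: $-213661 + i \sqrt{286} \approx -2.1366 \cdot 10^{5} + 16.912 i$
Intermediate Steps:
$q{\left(n,u \right)} = i \sqrt{286}$ ($q{\left(n,u \right)} = \sqrt{-286} = i \sqrt{286}$)
$\left(1977420 - 2191081\right) + q{\left(-735,-849 \right)} = \left(1977420 - 2191081\right) + i \sqrt{286} = -213661 + i \sqrt{286}$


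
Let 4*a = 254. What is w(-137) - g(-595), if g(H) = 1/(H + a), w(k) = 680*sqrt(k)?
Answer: 2/1063 + 680*I*sqrt(137) ≈ 0.0018815 + 7959.2*I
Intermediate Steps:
a = 127/2 (a = (1/4)*254 = 127/2 ≈ 63.500)
g(H) = 1/(127/2 + H) (g(H) = 1/(H + 127/2) = 1/(127/2 + H))
w(-137) - g(-595) = 680*sqrt(-137) - 2/(127 + 2*(-595)) = 680*(I*sqrt(137)) - 2/(127 - 1190) = 680*I*sqrt(137) - 2/(-1063) = 680*I*sqrt(137) - 2*(-1)/1063 = 680*I*sqrt(137) - 1*(-2/1063) = 680*I*sqrt(137) + 2/1063 = 2/1063 + 680*I*sqrt(137)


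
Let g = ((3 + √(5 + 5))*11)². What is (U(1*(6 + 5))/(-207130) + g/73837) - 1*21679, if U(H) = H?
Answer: -30141369825757/1390350710 + 726*√10/73837 ≈ -21679.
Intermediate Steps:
g = (33 + 11*√10)² (g = ((3 + √10)*11)² = (33 + 11*√10)² ≈ 4594.8)
(U(1*(6 + 5))/(-207130) + g/73837) - 1*21679 = ((1*(6 + 5))/(-207130) + (2299 + 726*√10)/73837) - 1*21679 = ((1*11)*(-1/207130) + (2299 + 726*√10)*(1/73837)) - 21679 = (11*(-1/207130) + (2299/73837 + 726*√10/73837)) - 21679 = (-1/18830 + (2299/73837 + 726*√10/73837)) - 21679 = (43216333/1390350710 + 726*√10/73837) - 21679 = -30141369825757/1390350710 + 726*√10/73837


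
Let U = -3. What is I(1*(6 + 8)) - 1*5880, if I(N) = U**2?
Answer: -5871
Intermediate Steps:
I(N) = 9 (I(N) = (-3)**2 = 9)
I(1*(6 + 8)) - 1*5880 = 9 - 1*5880 = 9 - 5880 = -5871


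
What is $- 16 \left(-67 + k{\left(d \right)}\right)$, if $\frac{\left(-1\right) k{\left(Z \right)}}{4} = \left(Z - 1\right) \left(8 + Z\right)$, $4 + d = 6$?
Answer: $1712$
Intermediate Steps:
$d = 2$ ($d = -4 + 6 = 2$)
$k{\left(Z \right)} = - 4 \left(-1 + Z\right) \left(8 + Z\right)$ ($k{\left(Z \right)} = - 4 \left(Z - 1\right) \left(8 + Z\right) = - 4 \left(-1 + Z\right) \left(8 + Z\right)$)
$- 16 \left(-67 + k{\left(d \right)}\right) = - 16 \left(-67 - \left(24 + 16\right)\right) = - 16 \left(-67 - 40\right) = \left(-16\right) \left(-107\right) = 1712$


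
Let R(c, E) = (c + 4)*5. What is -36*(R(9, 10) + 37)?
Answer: -3672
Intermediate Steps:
R(c, E) = 20 + 5*c (R(c, E) = (4 + c)*5 = 20 + 5*c)
-36*(R(9, 10) + 37) = -36*((20 + 5*9) + 37) = -36*((20 + 45) + 37) = -36*(65 + 37) = -36*102 = -3672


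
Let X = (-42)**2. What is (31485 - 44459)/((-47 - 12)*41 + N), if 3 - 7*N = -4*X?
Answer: 45409/4937 ≈ 9.1977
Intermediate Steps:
X = 1764
N = 7059/7 (N = 3/7 - (-4)*1764/7 = 3/7 - 1/7*(-7056) = 3/7 + 1008 = 7059/7 ≈ 1008.4)
(31485 - 44459)/((-47 - 12)*41 + N) = (31485 - 44459)/((-47 - 12)*41 + 7059/7) = -12974/(-59*41 + 7059/7) = -12974/(-2419 + 7059/7) = -12974/(-9874/7) = -12974*(-7/9874) = 45409/4937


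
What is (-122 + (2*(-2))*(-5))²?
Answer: 10404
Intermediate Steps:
(-122 + (2*(-2))*(-5))² = (-122 - 4*(-5))² = (-122 + 20)² = (-102)² = 10404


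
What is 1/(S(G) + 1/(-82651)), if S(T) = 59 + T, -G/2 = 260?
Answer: -82651/38102112 ≈ -0.0021692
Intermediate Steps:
G = -520 (G = -2*260 = -520)
1/(S(G) + 1/(-82651)) = 1/((59 - 520) + 1/(-82651)) = 1/(-461 - 1/82651) = 1/(-38102112/82651) = -82651/38102112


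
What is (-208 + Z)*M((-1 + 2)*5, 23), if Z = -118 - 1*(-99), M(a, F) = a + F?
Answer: -6356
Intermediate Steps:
M(a, F) = F + a
Z = -19 (Z = -118 + 99 = -19)
(-208 + Z)*M((-1 + 2)*5, 23) = (-208 - 19)*(23 + (-1 + 2)*5) = -227*(23 + 1*5) = -227*(23 + 5) = -227*28 = -6356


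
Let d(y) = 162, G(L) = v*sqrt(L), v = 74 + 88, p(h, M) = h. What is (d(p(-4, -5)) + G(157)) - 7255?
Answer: -7093 + 162*sqrt(157) ≈ -5063.1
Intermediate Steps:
v = 162
G(L) = 162*sqrt(L)
(d(p(-4, -5)) + G(157)) - 7255 = (162 + 162*sqrt(157)) - 7255 = -7093 + 162*sqrt(157)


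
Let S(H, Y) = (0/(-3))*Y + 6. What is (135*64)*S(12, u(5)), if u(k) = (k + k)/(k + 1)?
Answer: 51840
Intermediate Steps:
u(k) = 2*k/(1 + k) (u(k) = (2*k)/(1 + k) = 2*k/(1 + k))
S(H, Y) = 6 (S(H, Y) = (0*(-⅓))*Y + 6 = 0*Y + 6 = 0 + 6 = 6)
(135*64)*S(12, u(5)) = (135*64)*6 = 8640*6 = 51840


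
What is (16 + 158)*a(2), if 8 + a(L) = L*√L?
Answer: -1392 + 348*√2 ≈ -899.85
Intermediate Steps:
a(L) = -8 + L^(3/2) (a(L) = -8 + L*√L = -8 + L^(3/2))
(16 + 158)*a(2) = (16 + 158)*(-8 + 2^(3/2)) = 174*(-8 + 2*√2) = -1392 + 348*√2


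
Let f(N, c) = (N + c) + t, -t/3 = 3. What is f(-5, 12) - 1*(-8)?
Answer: 6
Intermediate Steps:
t = -9 (t = -3*3 = -9)
f(N, c) = -9 + N + c (f(N, c) = (N + c) - 9 = -9 + N + c)
f(-5, 12) - 1*(-8) = (-9 - 5 + 12) - 1*(-8) = -2 + 8 = 6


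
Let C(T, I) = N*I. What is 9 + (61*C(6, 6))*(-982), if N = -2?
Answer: 718833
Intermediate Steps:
C(T, I) = -2*I
9 + (61*C(6, 6))*(-982) = 9 + (61*(-2*6))*(-982) = 9 + (61*(-12))*(-982) = 9 - 732*(-982) = 9 + 718824 = 718833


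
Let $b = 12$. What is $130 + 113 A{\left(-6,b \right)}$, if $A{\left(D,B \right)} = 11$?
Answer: $1373$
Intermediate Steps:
$130 + 113 A{\left(-6,b \right)} = 130 + 113 \cdot 11 = 130 + 1243 = 1373$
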